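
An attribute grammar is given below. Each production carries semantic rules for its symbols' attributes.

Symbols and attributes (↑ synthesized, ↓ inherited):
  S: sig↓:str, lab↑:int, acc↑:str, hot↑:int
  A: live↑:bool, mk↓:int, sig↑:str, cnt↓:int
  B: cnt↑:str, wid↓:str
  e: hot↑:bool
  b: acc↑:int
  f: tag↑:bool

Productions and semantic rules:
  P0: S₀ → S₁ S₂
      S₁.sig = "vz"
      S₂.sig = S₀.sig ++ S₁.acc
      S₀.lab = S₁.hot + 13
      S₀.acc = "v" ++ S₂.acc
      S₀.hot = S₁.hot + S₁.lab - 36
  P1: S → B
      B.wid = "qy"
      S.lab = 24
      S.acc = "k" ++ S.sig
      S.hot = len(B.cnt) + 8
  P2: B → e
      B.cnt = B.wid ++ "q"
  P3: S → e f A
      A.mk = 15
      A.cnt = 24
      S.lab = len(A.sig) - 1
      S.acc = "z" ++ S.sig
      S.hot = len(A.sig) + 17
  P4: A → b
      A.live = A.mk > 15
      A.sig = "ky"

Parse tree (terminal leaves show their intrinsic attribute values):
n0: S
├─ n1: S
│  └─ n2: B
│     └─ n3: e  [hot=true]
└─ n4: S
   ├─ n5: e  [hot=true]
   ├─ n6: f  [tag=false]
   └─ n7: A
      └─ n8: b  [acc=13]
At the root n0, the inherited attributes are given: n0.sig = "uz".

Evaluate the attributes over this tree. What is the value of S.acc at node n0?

"vzuzkvz"

1. n0.sig = "uz"  [given at root]
2. n1.sig = "vz"  ["vz"]
3. n2.wid = "qy"  ["qy"]
4. n3.hot = true  [terminal]
5. n2.cnt = "qyq"  [B.wid ++ "q"]
6. n1.lab = 24  [24]
7. n1.acc = "kvz"  ["k" ++ S.sig]
8. n1.hot = 11  [len(B.cnt) + 8]
9. n4.sig = "uzkvz"  [S₀.sig ++ S₁.acc]
10. n5.hot = true  [terminal]
11. n6.tag = false  [terminal]
12. n7.mk = 15  [15]
13. n7.cnt = 24  [24]
14. n8.acc = 13  [terminal]
15. n7.live = false  [A.mk > 15]
16. n7.sig = "ky"  ["ky"]
17. n4.lab = 1  [len(A.sig) - 1]
18. n4.acc = "zuzkvz"  ["z" ++ S.sig]
19. n4.hot = 19  [len(A.sig) + 17]
20. n0.lab = 24  [S₁.hot + 13]
21. n0.acc = "vzuzkvz"  ["v" ++ S₂.acc]
22. n0.hot = -1  [S₁.hot + S₁.lab - 36]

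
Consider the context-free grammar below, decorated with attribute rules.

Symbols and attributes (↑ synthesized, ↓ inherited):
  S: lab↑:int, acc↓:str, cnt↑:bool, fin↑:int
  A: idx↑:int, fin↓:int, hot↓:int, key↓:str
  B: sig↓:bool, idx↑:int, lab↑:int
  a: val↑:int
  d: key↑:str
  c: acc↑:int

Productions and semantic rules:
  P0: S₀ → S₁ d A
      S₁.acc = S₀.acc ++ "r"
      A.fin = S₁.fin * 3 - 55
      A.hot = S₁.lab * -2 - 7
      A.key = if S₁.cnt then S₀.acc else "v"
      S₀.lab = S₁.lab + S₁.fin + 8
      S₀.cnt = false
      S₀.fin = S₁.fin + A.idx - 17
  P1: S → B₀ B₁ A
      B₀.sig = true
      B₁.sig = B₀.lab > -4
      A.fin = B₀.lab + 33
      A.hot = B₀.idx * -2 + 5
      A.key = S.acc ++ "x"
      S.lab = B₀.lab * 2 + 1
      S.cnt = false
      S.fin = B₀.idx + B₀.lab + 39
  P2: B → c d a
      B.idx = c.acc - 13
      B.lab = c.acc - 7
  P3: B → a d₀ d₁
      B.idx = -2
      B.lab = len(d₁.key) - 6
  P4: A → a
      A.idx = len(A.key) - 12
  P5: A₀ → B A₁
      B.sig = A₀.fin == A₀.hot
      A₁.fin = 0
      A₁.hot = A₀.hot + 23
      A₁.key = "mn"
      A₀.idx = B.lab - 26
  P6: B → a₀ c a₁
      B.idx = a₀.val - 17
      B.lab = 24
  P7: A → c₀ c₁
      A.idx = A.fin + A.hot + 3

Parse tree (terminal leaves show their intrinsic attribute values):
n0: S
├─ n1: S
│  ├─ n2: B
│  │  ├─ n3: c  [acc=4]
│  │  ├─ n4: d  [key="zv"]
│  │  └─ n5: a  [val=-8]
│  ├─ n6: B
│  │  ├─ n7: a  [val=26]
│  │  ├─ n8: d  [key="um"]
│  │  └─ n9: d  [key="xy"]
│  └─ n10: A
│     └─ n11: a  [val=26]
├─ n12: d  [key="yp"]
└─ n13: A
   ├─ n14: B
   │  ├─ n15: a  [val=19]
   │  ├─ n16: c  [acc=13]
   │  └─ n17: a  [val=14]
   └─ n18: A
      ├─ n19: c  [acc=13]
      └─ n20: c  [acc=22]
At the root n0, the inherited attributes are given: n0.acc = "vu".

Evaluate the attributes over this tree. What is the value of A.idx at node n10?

1. n0.acc = "vu"  [given at root]
2. n1.acc = "vur"  [S₀.acc ++ "r"]
3. n2.sig = true  [true]
4. n3.acc = 4  [terminal]
5. n4.key = "zv"  [terminal]
6. n5.val = -8  [terminal]
7. n2.idx = -9  [c.acc - 13]
8. n2.lab = -3  [c.acc - 7]
9. n6.sig = true  [B₀.lab > -4]
10. n7.val = 26  [terminal]
11. n8.key = "um"  [terminal]
12. n9.key = "xy"  [terminal]
13. n6.idx = -2  [-2]
14. n6.lab = -4  [len(d₁.key) - 6]
15. n10.fin = 30  [B₀.lab + 33]
16. n10.hot = 23  [B₀.idx * -2 + 5]
17. n10.key = "vurx"  [S.acc ++ "x"]
18. n11.val = 26  [terminal]
19. n10.idx = -8  [len(A.key) - 12]
20. n1.lab = -5  [B₀.lab * 2 + 1]
21. n1.cnt = false  [false]
22. n1.fin = 27  [B₀.idx + B₀.lab + 39]
23. n12.key = "yp"  [terminal]
24. n13.fin = 26  [S₁.fin * 3 - 55]
25. n13.hot = 3  [S₁.lab * -2 - 7]
26. n13.key = "v"  [if S₁.cnt then S₀.acc else "v"]
27. n14.sig = false  [A₀.fin == A₀.hot]
28. n15.val = 19  [terminal]
29. n16.acc = 13  [terminal]
30. n17.val = 14  [terminal]
31. n14.idx = 2  [a₀.val - 17]
32. n14.lab = 24  [24]
33. n18.fin = 0  [0]
34. n18.hot = 26  [A₀.hot + 23]
35. n18.key = "mn"  ["mn"]
36. n19.acc = 13  [terminal]
37. n20.acc = 22  [terminal]
38. n18.idx = 29  [A.fin + A.hot + 3]
39. n13.idx = -2  [B.lab - 26]
40. n0.lab = 30  [S₁.lab + S₁.fin + 8]
41. n0.cnt = false  [false]
42. n0.fin = 8  [S₁.fin + A.idx - 17]

-8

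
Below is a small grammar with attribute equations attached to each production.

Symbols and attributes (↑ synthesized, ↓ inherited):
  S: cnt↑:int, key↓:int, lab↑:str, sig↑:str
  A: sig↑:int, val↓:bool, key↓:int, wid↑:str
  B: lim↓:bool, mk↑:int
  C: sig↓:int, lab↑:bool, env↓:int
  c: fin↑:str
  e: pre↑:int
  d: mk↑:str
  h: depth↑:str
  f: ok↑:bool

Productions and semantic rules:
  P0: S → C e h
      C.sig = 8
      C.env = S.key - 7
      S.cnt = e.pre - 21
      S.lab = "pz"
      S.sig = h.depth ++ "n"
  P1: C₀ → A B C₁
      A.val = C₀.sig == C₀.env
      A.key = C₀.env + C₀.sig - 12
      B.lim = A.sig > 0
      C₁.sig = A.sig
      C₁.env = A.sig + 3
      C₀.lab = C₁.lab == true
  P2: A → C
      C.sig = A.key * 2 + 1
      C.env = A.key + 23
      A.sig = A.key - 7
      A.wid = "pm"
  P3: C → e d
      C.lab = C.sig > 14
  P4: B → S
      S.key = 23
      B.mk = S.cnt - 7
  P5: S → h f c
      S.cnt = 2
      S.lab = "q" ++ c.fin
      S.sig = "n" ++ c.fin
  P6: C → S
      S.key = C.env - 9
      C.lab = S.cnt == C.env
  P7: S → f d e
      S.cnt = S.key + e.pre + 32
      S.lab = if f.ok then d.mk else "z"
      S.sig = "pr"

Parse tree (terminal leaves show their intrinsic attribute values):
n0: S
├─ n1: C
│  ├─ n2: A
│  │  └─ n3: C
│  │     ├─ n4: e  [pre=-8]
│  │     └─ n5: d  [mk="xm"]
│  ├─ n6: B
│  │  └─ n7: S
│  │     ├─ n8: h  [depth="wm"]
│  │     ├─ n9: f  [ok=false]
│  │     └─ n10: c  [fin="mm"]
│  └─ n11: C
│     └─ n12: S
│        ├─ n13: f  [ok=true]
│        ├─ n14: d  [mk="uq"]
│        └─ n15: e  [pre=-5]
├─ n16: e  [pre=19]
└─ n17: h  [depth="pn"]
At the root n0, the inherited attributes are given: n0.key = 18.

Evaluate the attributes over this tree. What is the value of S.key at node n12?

-6

1. n0.key = 18  [given at root]
2. n1.sig = 8  [8]
3. n1.env = 11  [S.key - 7]
4. n2.val = false  [C₀.sig == C₀.env]
5. n2.key = 7  [C₀.env + C₀.sig - 12]
6. n3.sig = 15  [A.key * 2 + 1]
7. n3.env = 30  [A.key + 23]
8. n4.pre = -8  [terminal]
9. n5.mk = "xm"  [terminal]
10. n3.lab = true  [C.sig > 14]
11. n2.sig = 0  [A.key - 7]
12. n2.wid = "pm"  ["pm"]
13. n6.lim = false  [A.sig > 0]
14. n7.key = 23  [23]
15. n8.depth = "wm"  [terminal]
16. n9.ok = false  [terminal]
17. n10.fin = "mm"  [terminal]
18. n7.cnt = 2  [2]
19. n7.lab = "qmm"  ["q" ++ c.fin]
20. n7.sig = "nmm"  ["n" ++ c.fin]
21. n6.mk = -5  [S.cnt - 7]
22. n11.sig = 0  [A.sig]
23. n11.env = 3  [A.sig + 3]
24. n12.key = -6  [C.env - 9]
25. n13.ok = true  [terminal]
26. n14.mk = "uq"  [terminal]
27. n15.pre = -5  [terminal]
28. n12.cnt = 21  [S.key + e.pre + 32]
29. n12.lab = "uq"  [if f.ok then d.mk else "z"]
30. n12.sig = "pr"  ["pr"]
31. n11.lab = false  [S.cnt == C.env]
32. n1.lab = false  [C₁.lab == true]
33. n16.pre = 19  [terminal]
34. n17.depth = "pn"  [terminal]
35. n0.cnt = -2  [e.pre - 21]
36. n0.lab = "pz"  ["pz"]
37. n0.sig = "pnn"  [h.depth ++ "n"]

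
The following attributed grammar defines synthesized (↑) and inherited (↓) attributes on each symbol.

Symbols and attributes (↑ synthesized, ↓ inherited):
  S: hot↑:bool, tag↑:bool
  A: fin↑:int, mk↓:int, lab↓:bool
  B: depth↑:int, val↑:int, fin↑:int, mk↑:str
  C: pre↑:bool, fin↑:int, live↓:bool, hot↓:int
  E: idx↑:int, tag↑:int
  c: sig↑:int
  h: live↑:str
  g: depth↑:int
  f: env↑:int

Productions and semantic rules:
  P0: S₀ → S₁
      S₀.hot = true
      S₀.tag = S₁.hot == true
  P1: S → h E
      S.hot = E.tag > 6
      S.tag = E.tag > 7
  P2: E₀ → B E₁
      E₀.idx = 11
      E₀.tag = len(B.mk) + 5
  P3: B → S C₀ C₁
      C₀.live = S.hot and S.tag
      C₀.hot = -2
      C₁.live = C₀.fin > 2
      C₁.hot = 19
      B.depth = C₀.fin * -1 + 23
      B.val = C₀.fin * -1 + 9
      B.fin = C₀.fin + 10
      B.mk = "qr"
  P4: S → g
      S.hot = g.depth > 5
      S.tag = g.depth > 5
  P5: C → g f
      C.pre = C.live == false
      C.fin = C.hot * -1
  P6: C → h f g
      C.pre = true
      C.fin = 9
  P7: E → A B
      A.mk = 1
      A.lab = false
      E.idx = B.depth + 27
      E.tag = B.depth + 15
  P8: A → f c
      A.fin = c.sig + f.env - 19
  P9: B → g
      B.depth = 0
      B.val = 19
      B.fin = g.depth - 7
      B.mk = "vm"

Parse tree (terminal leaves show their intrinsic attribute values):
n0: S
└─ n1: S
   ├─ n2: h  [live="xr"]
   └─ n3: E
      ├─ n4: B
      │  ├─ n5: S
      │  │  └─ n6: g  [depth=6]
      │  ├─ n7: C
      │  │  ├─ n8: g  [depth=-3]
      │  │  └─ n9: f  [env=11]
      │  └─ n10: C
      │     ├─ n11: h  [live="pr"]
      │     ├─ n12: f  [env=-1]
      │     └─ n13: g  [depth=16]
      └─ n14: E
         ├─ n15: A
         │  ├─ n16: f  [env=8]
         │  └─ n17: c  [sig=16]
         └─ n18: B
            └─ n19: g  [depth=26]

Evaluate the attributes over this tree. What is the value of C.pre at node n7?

false

1. n2.live = "xr"  [terminal]
2. n6.depth = 6  [terminal]
3. n5.hot = true  [g.depth > 5]
4. n5.tag = true  [g.depth > 5]
5. n7.live = true  [S.hot and S.tag]
6. n7.hot = -2  [-2]
7. n8.depth = -3  [terminal]
8. n9.env = 11  [terminal]
9. n7.pre = false  [C.live == false]
10. n7.fin = 2  [C.hot * -1]
11. n10.live = false  [C₀.fin > 2]
12. n10.hot = 19  [19]
13. n11.live = "pr"  [terminal]
14. n12.env = -1  [terminal]
15. n13.depth = 16  [terminal]
16. n10.pre = true  [true]
17. n10.fin = 9  [9]
18. n4.depth = 21  [C₀.fin * -1 + 23]
19. n4.val = 7  [C₀.fin * -1 + 9]
20. n4.fin = 12  [C₀.fin + 10]
21. n4.mk = "qr"  ["qr"]
22. n15.mk = 1  [1]
23. n15.lab = false  [false]
24. n16.env = 8  [terminal]
25. n17.sig = 16  [terminal]
26. n15.fin = 5  [c.sig + f.env - 19]
27. n19.depth = 26  [terminal]
28. n18.depth = 0  [0]
29. n18.val = 19  [19]
30. n18.fin = 19  [g.depth - 7]
31. n18.mk = "vm"  ["vm"]
32. n14.idx = 27  [B.depth + 27]
33. n14.tag = 15  [B.depth + 15]
34. n3.idx = 11  [11]
35. n3.tag = 7  [len(B.mk) + 5]
36. n1.hot = true  [E.tag > 6]
37. n1.tag = false  [E.tag > 7]
38. n0.hot = true  [true]
39. n0.tag = true  [S₁.hot == true]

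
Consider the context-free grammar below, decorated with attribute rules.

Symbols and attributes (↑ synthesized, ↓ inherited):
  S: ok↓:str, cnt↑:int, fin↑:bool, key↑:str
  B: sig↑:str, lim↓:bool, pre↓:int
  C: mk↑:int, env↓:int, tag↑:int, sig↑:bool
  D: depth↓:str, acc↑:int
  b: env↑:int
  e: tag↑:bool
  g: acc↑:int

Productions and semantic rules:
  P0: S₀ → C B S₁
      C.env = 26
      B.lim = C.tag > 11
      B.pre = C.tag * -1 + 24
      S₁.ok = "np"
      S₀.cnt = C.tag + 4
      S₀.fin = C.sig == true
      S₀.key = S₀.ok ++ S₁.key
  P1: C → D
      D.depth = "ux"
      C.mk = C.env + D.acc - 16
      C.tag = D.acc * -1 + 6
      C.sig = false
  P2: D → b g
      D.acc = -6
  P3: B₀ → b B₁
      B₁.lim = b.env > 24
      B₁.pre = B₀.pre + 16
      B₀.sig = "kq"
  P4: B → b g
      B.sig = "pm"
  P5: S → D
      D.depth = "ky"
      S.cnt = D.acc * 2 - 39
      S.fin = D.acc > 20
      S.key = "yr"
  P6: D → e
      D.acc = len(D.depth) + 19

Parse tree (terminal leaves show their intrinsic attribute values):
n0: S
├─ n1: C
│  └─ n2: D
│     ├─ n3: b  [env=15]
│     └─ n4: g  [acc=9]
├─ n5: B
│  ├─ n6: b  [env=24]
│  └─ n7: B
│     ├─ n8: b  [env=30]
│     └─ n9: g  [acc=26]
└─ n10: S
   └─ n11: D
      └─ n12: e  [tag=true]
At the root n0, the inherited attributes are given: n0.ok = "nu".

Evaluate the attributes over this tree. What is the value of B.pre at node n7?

28

1. n0.ok = "nu"  [given at root]
2. n1.env = 26  [26]
3. n2.depth = "ux"  ["ux"]
4. n3.env = 15  [terminal]
5. n4.acc = 9  [terminal]
6. n2.acc = -6  [-6]
7. n1.mk = 4  [C.env + D.acc - 16]
8. n1.tag = 12  [D.acc * -1 + 6]
9. n1.sig = false  [false]
10. n5.lim = true  [C.tag > 11]
11. n5.pre = 12  [C.tag * -1 + 24]
12. n6.env = 24  [terminal]
13. n7.lim = false  [b.env > 24]
14. n7.pre = 28  [B₀.pre + 16]
15. n8.env = 30  [terminal]
16. n9.acc = 26  [terminal]
17. n7.sig = "pm"  ["pm"]
18. n5.sig = "kq"  ["kq"]
19. n10.ok = "np"  ["np"]
20. n11.depth = "ky"  ["ky"]
21. n12.tag = true  [terminal]
22. n11.acc = 21  [len(D.depth) + 19]
23. n10.cnt = 3  [D.acc * 2 - 39]
24. n10.fin = true  [D.acc > 20]
25. n10.key = "yr"  ["yr"]
26. n0.cnt = 16  [C.tag + 4]
27. n0.fin = false  [C.sig == true]
28. n0.key = "nuyr"  [S₀.ok ++ S₁.key]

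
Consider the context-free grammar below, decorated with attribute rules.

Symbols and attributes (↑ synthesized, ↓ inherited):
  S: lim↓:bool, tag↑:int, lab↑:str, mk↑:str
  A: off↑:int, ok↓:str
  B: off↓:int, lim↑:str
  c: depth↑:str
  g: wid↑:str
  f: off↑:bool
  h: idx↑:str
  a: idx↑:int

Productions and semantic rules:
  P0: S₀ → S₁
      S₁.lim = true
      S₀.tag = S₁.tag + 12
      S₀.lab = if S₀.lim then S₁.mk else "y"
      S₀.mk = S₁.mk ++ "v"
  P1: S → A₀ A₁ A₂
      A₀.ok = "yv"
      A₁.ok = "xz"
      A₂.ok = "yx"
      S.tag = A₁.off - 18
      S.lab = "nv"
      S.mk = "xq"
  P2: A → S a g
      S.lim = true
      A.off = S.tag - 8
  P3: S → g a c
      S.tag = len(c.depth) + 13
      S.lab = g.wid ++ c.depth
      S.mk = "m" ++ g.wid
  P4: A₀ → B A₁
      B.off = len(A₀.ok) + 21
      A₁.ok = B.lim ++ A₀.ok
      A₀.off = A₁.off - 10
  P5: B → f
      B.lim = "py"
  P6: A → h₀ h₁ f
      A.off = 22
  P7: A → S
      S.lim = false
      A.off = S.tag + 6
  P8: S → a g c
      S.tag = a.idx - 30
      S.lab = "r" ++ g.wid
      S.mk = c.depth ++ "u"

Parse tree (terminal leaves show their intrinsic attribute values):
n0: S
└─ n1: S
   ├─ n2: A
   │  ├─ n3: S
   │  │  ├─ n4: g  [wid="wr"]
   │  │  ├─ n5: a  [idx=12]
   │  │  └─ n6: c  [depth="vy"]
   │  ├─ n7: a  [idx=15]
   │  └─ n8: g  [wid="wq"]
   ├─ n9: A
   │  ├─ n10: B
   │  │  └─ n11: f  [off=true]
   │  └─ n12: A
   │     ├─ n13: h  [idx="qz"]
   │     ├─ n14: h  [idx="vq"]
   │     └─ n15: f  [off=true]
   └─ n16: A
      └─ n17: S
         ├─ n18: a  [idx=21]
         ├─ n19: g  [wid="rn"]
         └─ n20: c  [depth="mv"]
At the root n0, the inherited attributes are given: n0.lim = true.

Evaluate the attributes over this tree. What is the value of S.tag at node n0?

1. n0.lim = true  [given at root]
2. n1.lim = true  [true]
3. n2.ok = "yv"  ["yv"]
4. n3.lim = true  [true]
5. n4.wid = "wr"  [terminal]
6. n5.idx = 12  [terminal]
7. n6.depth = "vy"  [terminal]
8. n3.tag = 15  [len(c.depth) + 13]
9. n3.lab = "wrvy"  [g.wid ++ c.depth]
10. n3.mk = "mwr"  ["m" ++ g.wid]
11. n7.idx = 15  [terminal]
12. n8.wid = "wq"  [terminal]
13. n2.off = 7  [S.tag - 8]
14. n9.ok = "xz"  ["xz"]
15. n10.off = 23  [len(A₀.ok) + 21]
16. n11.off = true  [terminal]
17. n10.lim = "py"  ["py"]
18. n12.ok = "pyxz"  [B.lim ++ A₀.ok]
19. n13.idx = "qz"  [terminal]
20. n14.idx = "vq"  [terminal]
21. n15.off = true  [terminal]
22. n12.off = 22  [22]
23. n9.off = 12  [A₁.off - 10]
24. n16.ok = "yx"  ["yx"]
25. n17.lim = false  [false]
26. n18.idx = 21  [terminal]
27. n19.wid = "rn"  [terminal]
28. n20.depth = "mv"  [terminal]
29. n17.tag = -9  [a.idx - 30]
30. n17.lab = "rrn"  ["r" ++ g.wid]
31. n17.mk = "mvu"  [c.depth ++ "u"]
32. n16.off = -3  [S.tag + 6]
33. n1.tag = -6  [A₁.off - 18]
34. n1.lab = "nv"  ["nv"]
35. n1.mk = "xq"  ["xq"]
36. n0.tag = 6  [S₁.tag + 12]
37. n0.lab = "xq"  [if S₀.lim then S₁.mk else "y"]
38. n0.mk = "xqv"  [S₁.mk ++ "v"]

6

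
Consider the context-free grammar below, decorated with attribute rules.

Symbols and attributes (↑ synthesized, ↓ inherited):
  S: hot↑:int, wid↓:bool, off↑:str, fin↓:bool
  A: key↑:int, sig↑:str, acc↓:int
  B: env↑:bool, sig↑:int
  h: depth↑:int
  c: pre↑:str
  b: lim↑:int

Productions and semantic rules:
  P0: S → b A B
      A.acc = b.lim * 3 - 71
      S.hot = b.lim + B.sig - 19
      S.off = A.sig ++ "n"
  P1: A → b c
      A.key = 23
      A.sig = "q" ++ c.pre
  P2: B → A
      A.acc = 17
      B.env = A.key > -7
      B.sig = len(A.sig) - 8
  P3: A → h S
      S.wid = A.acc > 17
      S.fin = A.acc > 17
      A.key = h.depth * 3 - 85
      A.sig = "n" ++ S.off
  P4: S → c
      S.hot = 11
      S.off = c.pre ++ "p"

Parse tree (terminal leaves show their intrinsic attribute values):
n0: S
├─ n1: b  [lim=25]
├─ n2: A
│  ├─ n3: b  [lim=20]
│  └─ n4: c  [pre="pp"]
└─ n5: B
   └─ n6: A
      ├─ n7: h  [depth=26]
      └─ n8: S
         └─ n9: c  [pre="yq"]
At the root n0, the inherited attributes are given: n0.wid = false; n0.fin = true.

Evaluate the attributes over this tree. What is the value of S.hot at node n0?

2

1. n0.wid = false  [given at root]
2. n0.fin = true  [given at root]
3. n1.lim = 25  [terminal]
4. n2.acc = 4  [b.lim * 3 - 71]
5. n3.lim = 20  [terminal]
6. n4.pre = "pp"  [terminal]
7. n2.key = 23  [23]
8. n2.sig = "qpp"  ["q" ++ c.pre]
9. n6.acc = 17  [17]
10. n7.depth = 26  [terminal]
11. n8.wid = false  [A.acc > 17]
12. n8.fin = false  [A.acc > 17]
13. n9.pre = "yq"  [terminal]
14. n8.hot = 11  [11]
15. n8.off = "yqp"  [c.pre ++ "p"]
16. n6.key = -7  [h.depth * 3 - 85]
17. n6.sig = "nyqp"  ["n" ++ S.off]
18. n5.env = false  [A.key > -7]
19. n5.sig = -4  [len(A.sig) - 8]
20. n0.hot = 2  [b.lim + B.sig - 19]
21. n0.off = "qppn"  [A.sig ++ "n"]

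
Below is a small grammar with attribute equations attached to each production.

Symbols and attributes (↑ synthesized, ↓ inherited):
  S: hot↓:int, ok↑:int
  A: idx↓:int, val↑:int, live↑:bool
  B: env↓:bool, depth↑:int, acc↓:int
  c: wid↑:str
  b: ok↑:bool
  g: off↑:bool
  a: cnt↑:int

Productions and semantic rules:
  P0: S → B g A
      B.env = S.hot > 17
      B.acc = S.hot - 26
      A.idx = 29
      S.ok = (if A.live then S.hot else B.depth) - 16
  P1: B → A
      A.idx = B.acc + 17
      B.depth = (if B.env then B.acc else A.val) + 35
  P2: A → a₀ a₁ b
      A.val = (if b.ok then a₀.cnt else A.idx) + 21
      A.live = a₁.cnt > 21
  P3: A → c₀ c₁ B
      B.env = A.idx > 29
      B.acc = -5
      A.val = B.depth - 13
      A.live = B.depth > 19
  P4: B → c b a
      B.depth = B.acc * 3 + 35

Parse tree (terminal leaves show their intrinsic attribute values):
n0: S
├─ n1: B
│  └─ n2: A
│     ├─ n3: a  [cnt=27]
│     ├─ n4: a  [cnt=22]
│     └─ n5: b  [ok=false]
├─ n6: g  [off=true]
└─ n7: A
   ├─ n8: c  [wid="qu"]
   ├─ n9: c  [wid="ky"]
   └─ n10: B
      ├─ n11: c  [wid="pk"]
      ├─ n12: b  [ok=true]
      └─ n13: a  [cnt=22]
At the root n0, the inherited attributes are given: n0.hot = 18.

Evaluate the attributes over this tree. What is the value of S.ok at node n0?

2

1. n0.hot = 18  [given at root]
2. n1.env = true  [S.hot > 17]
3. n1.acc = -8  [S.hot - 26]
4. n2.idx = 9  [B.acc + 17]
5. n3.cnt = 27  [terminal]
6. n4.cnt = 22  [terminal]
7. n5.ok = false  [terminal]
8. n2.val = 30  [(if b.ok then a₀.cnt else A.idx) + 21]
9. n2.live = true  [a₁.cnt > 21]
10. n1.depth = 27  [(if B.env then B.acc else A.val) + 35]
11. n6.off = true  [terminal]
12. n7.idx = 29  [29]
13. n8.wid = "qu"  [terminal]
14. n9.wid = "ky"  [terminal]
15. n10.env = false  [A.idx > 29]
16. n10.acc = -5  [-5]
17. n11.wid = "pk"  [terminal]
18. n12.ok = true  [terminal]
19. n13.cnt = 22  [terminal]
20. n10.depth = 20  [B.acc * 3 + 35]
21. n7.val = 7  [B.depth - 13]
22. n7.live = true  [B.depth > 19]
23. n0.ok = 2  [(if A.live then S.hot else B.depth) - 16]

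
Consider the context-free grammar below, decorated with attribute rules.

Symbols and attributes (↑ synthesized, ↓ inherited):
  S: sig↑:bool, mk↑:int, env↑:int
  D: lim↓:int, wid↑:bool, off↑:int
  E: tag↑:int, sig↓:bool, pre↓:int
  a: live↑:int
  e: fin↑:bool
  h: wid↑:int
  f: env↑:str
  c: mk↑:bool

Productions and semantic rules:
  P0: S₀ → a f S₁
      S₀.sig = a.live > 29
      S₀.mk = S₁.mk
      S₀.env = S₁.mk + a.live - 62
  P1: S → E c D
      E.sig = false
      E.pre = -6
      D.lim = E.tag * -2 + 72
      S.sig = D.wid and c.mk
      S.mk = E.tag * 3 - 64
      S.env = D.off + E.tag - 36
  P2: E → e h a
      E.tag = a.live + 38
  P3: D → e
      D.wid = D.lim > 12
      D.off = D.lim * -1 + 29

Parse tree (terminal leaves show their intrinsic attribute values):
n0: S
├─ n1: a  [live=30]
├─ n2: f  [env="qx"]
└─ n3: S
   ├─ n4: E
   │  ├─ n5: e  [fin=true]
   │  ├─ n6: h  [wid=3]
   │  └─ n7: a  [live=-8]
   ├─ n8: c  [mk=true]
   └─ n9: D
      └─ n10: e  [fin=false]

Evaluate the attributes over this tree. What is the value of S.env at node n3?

11

1. n1.live = 30  [terminal]
2. n2.env = "qx"  [terminal]
3. n4.sig = false  [false]
4. n4.pre = -6  [-6]
5. n5.fin = true  [terminal]
6. n6.wid = 3  [terminal]
7. n7.live = -8  [terminal]
8. n4.tag = 30  [a.live + 38]
9. n8.mk = true  [terminal]
10. n9.lim = 12  [E.tag * -2 + 72]
11. n10.fin = false  [terminal]
12. n9.wid = false  [D.lim > 12]
13. n9.off = 17  [D.lim * -1 + 29]
14. n3.sig = false  [D.wid and c.mk]
15. n3.mk = 26  [E.tag * 3 - 64]
16. n3.env = 11  [D.off + E.tag - 36]
17. n0.sig = true  [a.live > 29]
18. n0.mk = 26  [S₁.mk]
19. n0.env = -6  [S₁.mk + a.live - 62]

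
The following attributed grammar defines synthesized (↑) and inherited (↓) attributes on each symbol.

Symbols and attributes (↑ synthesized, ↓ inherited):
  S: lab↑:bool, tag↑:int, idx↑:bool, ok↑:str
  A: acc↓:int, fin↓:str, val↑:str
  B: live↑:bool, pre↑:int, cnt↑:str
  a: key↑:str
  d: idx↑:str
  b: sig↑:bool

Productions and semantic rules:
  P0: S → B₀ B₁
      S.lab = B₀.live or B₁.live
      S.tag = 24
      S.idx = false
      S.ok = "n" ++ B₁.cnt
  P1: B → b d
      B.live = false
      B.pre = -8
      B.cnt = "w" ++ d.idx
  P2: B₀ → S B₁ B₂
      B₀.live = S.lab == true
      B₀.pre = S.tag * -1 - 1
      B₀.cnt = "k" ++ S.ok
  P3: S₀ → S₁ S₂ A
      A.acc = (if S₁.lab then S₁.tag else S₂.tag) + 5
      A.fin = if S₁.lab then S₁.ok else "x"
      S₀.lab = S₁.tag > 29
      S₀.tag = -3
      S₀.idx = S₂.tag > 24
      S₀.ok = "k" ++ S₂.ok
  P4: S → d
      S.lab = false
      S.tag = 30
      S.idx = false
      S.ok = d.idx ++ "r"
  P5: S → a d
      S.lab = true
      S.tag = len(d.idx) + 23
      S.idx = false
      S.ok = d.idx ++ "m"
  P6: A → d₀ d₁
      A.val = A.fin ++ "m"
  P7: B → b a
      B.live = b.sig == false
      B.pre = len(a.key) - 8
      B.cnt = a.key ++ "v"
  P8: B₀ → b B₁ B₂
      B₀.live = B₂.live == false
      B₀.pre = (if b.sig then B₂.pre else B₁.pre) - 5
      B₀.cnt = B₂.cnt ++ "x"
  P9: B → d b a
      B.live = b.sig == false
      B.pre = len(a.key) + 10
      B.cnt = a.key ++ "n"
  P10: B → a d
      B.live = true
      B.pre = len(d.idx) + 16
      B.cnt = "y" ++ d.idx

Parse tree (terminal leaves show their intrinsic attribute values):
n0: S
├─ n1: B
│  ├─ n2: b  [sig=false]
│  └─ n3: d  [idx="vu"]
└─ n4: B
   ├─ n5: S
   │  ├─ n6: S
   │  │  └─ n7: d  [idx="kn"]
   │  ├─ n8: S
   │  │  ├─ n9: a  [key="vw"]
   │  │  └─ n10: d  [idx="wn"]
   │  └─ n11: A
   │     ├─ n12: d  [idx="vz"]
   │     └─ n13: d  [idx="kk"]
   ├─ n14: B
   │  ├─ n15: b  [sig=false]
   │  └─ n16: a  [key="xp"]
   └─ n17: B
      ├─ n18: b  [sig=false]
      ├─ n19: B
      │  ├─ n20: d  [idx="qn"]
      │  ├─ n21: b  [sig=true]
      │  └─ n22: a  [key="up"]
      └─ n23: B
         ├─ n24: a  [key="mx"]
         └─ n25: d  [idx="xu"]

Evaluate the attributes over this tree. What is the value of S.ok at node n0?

"nkkwnm"

1. n2.sig = false  [terminal]
2. n3.idx = "vu"  [terminal]
3. n1.live = false  [false]
4. n1.pre = -8  [-8]
5. n1.cnt = "wvu"  ["w" ++ d.idx]
6. n7.idx = "kn"  [terminal]
7. n6.lab = false  [false]
8. n6.tag = 30  [30]
9. n6.idx = false  [false]
10. n6.ok = "knr"  [d.idx ++ "r"]
11. n9.key = "vw"  [terminal]
12. n10.idx = "wn"  [terminal]
13. n8.lab = true  [true]
14. n8.tag = 25  [len(d.idx) + 23]
15. n8.idx = false  [false]
16. n8.ok = "wnm"  [d.idx ++ "m"]
17. n11.acc = 30  [(if S₁.lab then S₁.tag else S₂.tag) + 5]
18. n11.fin = "x"  [if S₁.lab then S₁.ok else "x"]
19. n12.idx = "vz"  [terminal]
20. n13.idx = "kk"  [terminal]
21. n11.val = "xm"  [A.fin ++ "m"]
22. n5.lab = true  [S₁.tag > 29]
23. n5.tag = -3  [-3]
24. n5.idx = true  [S₂.tag > 24]
25. n5.ok = "kwnm"  ["k" ++ S₂.ok]
26. n15.sig = false  [terminal]
27. n16.key = "xp"  [terminal]
28. n14.live = true  [b.sig == false]
29. n14.pre = -6  [len(a.key) - 8]
30. n14.cnt = "xpv"  [a.key ++ "v"]
31. n18.sig = false  [terminal]
32. n20.idx = "qn"  [terminal]
33. n21.sig = true  [terminal]
34. n22.key = "up"  [terminal]
35. n19.live = false  [b.sig == false]
36. n19.pre = 12  [len(a.key) + 10]
37. n19.cnt = "upn"  [a.key ++ "n"]
38. n24.key = "mx"  [terminal]
39. n25.idx = "xu"  [terminal]
40. n23.live = true  [true]
41. n23.pre = 18  [len(d.idx) + 16]
42. n23.cnt = "yxu"  ["y" ++ d.idx]
43. n17.live = false  [B₂.live == false]
44. n17.pre = 7  [(if b.sig then B₂.pre else B₁.pre) - 5]
45. n17.cnt = "yxux"  [B₂.cnt ++ "x"]
46. n4.live = true  [S.lab == true]
47. n4.pre = 2  [S.tag * -1 - 1]
48. n4.cnt = "kkwnm"  ["k" ++ S.ok]
49. n0.lab = true  [B₀.live or B₁.live]
50. n0.tag = 24  [24]
51. n0.idx = false  [false]
52. n0.ok = "nkkwnm"  ["n" ++ B₁.cnt]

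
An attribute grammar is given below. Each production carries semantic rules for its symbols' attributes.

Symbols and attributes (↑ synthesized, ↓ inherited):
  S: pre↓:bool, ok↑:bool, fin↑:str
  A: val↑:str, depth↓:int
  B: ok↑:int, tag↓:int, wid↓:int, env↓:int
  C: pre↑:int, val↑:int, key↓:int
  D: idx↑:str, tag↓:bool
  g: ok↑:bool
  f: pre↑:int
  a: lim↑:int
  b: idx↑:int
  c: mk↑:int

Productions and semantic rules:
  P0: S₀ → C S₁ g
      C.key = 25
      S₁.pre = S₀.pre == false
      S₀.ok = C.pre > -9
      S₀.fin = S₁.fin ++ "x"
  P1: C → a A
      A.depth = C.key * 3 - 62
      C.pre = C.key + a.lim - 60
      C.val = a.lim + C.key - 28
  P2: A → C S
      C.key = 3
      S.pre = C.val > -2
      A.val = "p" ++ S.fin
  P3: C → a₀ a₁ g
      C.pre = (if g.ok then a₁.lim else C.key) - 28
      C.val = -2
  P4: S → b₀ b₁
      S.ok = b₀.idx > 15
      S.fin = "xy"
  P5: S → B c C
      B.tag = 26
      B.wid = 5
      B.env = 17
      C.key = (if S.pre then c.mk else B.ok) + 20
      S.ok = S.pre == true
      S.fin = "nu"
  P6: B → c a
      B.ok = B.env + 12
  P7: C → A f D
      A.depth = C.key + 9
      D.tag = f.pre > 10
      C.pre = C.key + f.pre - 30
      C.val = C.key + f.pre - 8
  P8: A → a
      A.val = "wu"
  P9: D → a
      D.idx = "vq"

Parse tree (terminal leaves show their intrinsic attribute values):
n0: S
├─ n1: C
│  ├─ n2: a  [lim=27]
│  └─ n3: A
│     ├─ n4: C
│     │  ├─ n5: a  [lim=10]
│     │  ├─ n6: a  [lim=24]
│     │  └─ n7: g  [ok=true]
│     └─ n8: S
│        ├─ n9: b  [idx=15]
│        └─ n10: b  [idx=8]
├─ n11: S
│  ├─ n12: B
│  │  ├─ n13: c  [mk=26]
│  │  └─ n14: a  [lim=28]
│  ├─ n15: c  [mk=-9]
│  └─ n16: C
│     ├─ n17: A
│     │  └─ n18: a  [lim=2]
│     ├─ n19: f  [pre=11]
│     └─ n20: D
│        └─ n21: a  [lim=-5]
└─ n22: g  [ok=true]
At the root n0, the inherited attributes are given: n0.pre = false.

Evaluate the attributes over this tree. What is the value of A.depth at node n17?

1. n0.pre = false  [given at root]
2. n1.key = 25  [25]
3. n2.lim = 27  [terminal]
4. n3.depth = 13  [C.key * 3 - 62]
5. n4.key = 3  [3]
6. n5.lim = 10  [terminal]
7. n6.lim = 24  [terminal]
8. n7.ok = true  [terminal]
9. n4.pre = -4  [(if g.ok then a₁.lim else C.key) - 28]
10. n4.val = -2  [-2]
11. n8.pre = false  [C.val > -2]
12. n9.idx = 15  [terminal]
13. n10.idx = 8  [terminal]
14. n8.ok = false  [b₀.idx > 15]
15. n8.fin = "xy"  ["xy"]
16. n3.val = "pxy"  ["p" ++ S.fin]
17. n1.pre = -8  [C.key + a.lim - 60]
18. n1.val = 24  [a.lim + C.key - 28]
19. n11.pre = true  [S₀.pre == false]
20. n12.tag = 26  [26]
21. n12.wid = 5  [5]
22. n12.env = 17  [17]
23. n13.mk = 26  [terminal]
24. n14.lim = 28  [terminal]
25. n12.ok = 29  [B.env + 12]
26. n15.mk = -9  [terminal]
27. n16.key = 11  [(if S.pre then c.mk else B.ok) + 20]
28. n17.depth = 20  [C.key + 9]
29. n18.lim = 2  [terminal]
30. n17.val = "wu"  ["wu"]
31. n19.pre = 11  [terminal]
32. n20.tag = true  [f.pre > 10]
33. n21.lim = -5  [terminal]
34. n20.idx = "vq"  ["vq"]
35. n16.pre = -8  [C.key + f.pre - 30]
36. n16.val = 14  [C.key + f.pre - 8]
37. n11.ok = true  [S.pre == true]
38. n11.fin = "nu"  ["nu"]
39. n22.ok = true  [terminal]
40. n0.ok = true  [C.pre > -9]
41. n0.fin = "nux"  [S₁.fin ++ "x"]

20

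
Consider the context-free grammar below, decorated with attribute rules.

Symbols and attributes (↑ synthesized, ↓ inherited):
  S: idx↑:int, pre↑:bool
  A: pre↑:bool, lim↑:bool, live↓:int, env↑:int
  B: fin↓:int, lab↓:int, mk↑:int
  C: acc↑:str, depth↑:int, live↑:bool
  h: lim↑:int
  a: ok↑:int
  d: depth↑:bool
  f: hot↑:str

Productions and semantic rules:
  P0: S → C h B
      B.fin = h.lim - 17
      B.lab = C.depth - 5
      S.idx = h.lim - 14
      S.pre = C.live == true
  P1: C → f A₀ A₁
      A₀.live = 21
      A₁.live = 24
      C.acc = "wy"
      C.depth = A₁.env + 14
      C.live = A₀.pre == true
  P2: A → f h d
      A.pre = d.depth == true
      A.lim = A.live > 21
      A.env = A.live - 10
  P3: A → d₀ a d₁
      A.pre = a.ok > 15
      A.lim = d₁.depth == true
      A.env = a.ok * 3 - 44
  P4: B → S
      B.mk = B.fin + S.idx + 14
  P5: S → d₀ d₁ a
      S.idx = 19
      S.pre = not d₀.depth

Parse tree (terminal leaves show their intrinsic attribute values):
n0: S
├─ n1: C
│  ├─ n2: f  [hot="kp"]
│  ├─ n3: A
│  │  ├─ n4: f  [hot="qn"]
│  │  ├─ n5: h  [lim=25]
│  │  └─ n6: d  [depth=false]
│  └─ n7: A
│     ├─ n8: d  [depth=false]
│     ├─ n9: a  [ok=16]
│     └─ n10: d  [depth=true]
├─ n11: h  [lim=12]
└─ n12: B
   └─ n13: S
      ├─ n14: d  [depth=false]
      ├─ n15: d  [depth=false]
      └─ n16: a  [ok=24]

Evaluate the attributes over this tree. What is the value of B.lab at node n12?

13

1. n2.hot = "kp"  [terminal]
2. n3.live = 21  [21]
3. n4.hot = "qn"  [terminal]
4. n5.lim = 25  [terminal]
5. n6.depth = false  [terminal]
6. n3.pre = false  [d.depth == true]
7. n3.lim = false  [A.live > 21]
8. n3.env = 11  [A.live - 10]
9. n7.live = 24  [24]
10. n8.depth = false  [terminal]
11. n9.ok = 16  [terminal]
12. n10.depth = true  [terminal]
13. n7.pre = true  [a.ok > 15]
14. n7.lim = true  [d₁.depth == true]
15. n7.env = 4  [a.ok * 3 - 44]
16. n1.acc = "wy"  ["wy"]
17. n1.depth = 18  [A₁.env + 14]
18. n1.live = false  [A₀.pre == true]
19. n11.lim = 12  [terminal]
20. n12.fin = -5  [h.lim - 17]
21. n12.lab = 13  [C.depth - 5]
22. n14.depth = false  [terminal]
23. n15.depth = false  [terminal]
24. n16.ok = 24  [terminal]
25. n13.idx = 19  [19]
26. n13.pre = true  [not d₀.depth]
27. n12.mk = 28  [B.fin + S.idx + 14]
28. n0.idx = -2  [h.lim - 14]
29. n0.pre = false  [C.live == true]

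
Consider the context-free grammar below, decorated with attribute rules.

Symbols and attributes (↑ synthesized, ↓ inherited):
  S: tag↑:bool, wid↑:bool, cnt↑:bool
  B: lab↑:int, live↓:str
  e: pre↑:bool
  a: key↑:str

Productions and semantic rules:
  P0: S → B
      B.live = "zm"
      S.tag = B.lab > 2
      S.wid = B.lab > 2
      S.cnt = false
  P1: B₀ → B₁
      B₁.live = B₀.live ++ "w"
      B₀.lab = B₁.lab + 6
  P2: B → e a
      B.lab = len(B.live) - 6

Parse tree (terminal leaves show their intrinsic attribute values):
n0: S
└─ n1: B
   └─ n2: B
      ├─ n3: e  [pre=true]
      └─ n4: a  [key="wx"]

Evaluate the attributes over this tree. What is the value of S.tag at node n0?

1. n1.live = "zm"  ["zm"]
2. n2.live = "zmw"  [B₀.live ++ "w"]
3. n3.pre = true  [terminal]
4. n4.key = "wx"  [terminal]
5. n2.lab = -3  [len(B.live) - 6]
6. n1.lab = 3  [B₁.lab + 6]
7. n0.tag = true  [B.lab > 2]
8. n0.wid = true  [B.lab > 2]
9. n0.cnt = false  [false]

true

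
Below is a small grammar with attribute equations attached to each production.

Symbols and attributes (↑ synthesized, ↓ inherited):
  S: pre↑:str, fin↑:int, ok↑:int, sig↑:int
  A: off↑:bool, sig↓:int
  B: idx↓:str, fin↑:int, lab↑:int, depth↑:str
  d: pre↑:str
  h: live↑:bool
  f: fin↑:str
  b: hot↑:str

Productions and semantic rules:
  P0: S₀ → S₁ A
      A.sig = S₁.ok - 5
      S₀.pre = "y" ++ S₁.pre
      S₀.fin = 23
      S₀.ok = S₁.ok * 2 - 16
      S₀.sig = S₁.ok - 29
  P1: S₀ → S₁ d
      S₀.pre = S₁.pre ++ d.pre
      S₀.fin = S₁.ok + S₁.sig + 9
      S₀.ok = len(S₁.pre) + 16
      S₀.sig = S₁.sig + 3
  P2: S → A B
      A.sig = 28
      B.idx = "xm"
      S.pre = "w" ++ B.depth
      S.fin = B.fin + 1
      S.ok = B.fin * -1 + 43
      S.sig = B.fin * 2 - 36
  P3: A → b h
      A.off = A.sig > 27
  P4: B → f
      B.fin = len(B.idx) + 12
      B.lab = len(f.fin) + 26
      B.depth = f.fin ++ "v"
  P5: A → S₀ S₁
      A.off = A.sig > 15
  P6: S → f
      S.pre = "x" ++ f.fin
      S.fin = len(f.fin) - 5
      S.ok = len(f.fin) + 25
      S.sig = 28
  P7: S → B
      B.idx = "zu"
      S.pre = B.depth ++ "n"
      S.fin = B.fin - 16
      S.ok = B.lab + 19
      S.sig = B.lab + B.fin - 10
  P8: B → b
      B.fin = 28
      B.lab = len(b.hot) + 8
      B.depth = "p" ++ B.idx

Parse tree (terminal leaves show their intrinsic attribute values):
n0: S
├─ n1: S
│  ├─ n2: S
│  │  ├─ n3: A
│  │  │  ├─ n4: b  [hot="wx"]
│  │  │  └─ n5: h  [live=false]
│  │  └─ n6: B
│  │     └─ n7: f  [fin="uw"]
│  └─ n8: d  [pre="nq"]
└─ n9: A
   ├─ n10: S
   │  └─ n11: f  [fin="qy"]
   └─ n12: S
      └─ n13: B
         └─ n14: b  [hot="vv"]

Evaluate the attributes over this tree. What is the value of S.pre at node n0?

"ywuwvnq"

1. n3.sig = 28  [28]
2. n4.hot = "wx"  [terminal]
3. n5.live = false  [terminal]
4. n3.off = true  [A.sig > 27]
5. n6.idx = "xm"  ["xm"]
6. n7.fin = "uw"  [terminal]
7. n6.fin = 14  [len(B.idx) + 12]
8. n6.lab = 28  [len(f.fin) + 26]
9. n6.depth = "uwv"  [f.fin ++ "v"]
10. n2.pre = "wuwv"  ["w" ++ B.depth]
11. n2.fin = 15  [B.fin + 1]
12. n2.ok = 29  [B.fin * -1 + 43]
13. n2.sig = -8  [B.fin * 2 - 36]
14. n8.pre = "nq"  [terminal]
15. n1.pre = "wuwvnq"  [S₁.pre ++ d.pre]
16. n1.fin = 30  [S₁.ok + S₁.sig + 9]
17. n1.ok = 20  [len(S₁.pre) + 16]
18. n1.sig = -5  [S₁.sig + 3]
19. n9.sig = 15  [S₁.ok - 5]
20. n11.fin = "qy"  [terminal]
21. n10.pre = "xqy"  ["x" ++ f.fin]
22. n10.fin = -3  [len(f.fin) - 5]
23. n10.ok = 27  [len(f.fin) + 25]
24. n10.sig = 28  [28]
25. n13.idx = "zu"  ["zu"]
26. n14.hot = "vv"  [terminal]
27. n13.fin = 28  [28]
28. n13.lab = 10  [len(b.hot) + 8]
29. n13.depth = "pzu"  ["p" ++ B.idx]
30. n12.pre = "pzun"  [B.depth ++ "n"]
31. n12.fin = 12  [B.fin - 16]
32. n12.ok = 29  [B.lab + 19]
33. n12.sig = 28  [B.lab + B.fin - 10]
34. n9.off = false  [A.sig > 15]
35. n0.pre = "ywuwvnq"  ["y" ++ S₁.pre]
36. n0.fin = 23  [23]
37. n0.ok = 24  [S₁.ok * 2 - 16]
38. n0.sig = -9  [S₁.ok - 29]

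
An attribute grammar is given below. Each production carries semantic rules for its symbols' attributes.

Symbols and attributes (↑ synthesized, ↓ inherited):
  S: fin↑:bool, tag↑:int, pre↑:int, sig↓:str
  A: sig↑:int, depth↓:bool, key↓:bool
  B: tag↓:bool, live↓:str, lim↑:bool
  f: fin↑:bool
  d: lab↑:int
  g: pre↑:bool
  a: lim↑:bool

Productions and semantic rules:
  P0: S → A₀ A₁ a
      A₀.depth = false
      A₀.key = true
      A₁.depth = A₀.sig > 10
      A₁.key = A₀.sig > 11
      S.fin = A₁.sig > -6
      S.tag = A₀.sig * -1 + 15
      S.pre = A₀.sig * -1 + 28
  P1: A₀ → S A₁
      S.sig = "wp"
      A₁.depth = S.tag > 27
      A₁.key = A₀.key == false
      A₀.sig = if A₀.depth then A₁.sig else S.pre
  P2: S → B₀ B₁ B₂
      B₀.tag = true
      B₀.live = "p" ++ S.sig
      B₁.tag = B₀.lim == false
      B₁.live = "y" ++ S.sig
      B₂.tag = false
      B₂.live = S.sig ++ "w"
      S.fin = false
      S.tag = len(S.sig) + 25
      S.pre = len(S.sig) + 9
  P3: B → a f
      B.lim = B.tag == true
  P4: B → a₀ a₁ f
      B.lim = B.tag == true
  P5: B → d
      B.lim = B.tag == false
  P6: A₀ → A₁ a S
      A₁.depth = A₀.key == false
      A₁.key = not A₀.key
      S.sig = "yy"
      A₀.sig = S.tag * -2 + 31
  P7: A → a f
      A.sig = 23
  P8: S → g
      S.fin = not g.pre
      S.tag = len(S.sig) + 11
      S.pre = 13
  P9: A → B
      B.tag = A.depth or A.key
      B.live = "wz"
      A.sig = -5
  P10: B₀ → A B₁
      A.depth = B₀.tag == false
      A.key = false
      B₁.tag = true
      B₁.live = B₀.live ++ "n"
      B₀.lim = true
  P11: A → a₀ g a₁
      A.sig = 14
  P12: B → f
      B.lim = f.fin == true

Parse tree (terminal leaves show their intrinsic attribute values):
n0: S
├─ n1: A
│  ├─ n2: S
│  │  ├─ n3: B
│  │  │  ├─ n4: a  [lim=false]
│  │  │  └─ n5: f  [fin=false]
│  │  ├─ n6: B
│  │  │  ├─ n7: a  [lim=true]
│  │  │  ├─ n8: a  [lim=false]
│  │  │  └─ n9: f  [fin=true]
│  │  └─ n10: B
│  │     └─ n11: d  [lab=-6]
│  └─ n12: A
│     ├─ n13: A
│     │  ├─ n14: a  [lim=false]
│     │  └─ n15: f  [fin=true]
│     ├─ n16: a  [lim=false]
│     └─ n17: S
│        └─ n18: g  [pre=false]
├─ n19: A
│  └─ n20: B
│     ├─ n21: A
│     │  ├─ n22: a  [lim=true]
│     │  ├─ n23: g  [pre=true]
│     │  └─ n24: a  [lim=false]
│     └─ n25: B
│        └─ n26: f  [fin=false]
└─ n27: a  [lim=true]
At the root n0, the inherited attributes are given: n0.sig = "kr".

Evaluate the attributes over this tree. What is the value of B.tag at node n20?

1. n0.sig = "kr"  [given at root]
2. n1.depth = false  [false]
3. n1.key = true  [true]
4. n2.sig = "wp"  ["wp"]
5. n3.tag = true  [true]
6. n3.live = "pwp"  ["p" ++ S.sig]
7. n4.lim = false  [terminal]
8. n5.fin = false  [terminal]
9. n3.lim = true  [B.tag == true]
10. n6.tag = false  [B₀.lim == false]
11. n6.live = "ywp"  ["y" ++ S.sig]
12. n7.lim = true  [terminal]
13. n8.lim = false  [terminal]
14. n9.fin = true  [terminal]
15. n6.lim = false  [B.tag == true]
16. n10.tag = false  [false]
17. n10.live = "wpw"  [S.sig ++ "w"]
18. n11.lab = -6  [terminal]
19. n10.lim = true  [B.tag == false]
20. n2.fin = false  [false]
21. n2.tag = 27  [len(S.sig) + 25]
22. n2.pre = 11  [len(S.sig) + 9]
23. n12.depth = false  [S.tag > 27]
24. n12.key = false  [A₀.key == false]
25. n13.depth = true  [A₀.key == false]
26. n13.key = true  [not A₀.key]
27. n14.lim = false  [terminal]
28. n15.fin = true  [terminal]
29. n13.sig = 23  [23]
30. n16.lim = false  [terminal]
31. n17.sig = "yy"  ["yy"]
32. n18.pre = false  [terminal]
33. n17.fin = true  [not g.pre]
34. n17.tag = 13  [len(S.sig) + 11]
35. n17.pre = 13  [13]
36. n12.sig = 5  [S.tag * -2 + 31]
37. n1.sig = 11  [if A₀.depth then A₁.sig else S.pre]
38. n19.depth = true  [A₀.sig > 10]
39. n19.key = false  [A₀.sig > 11]
40. n20.tag = true  [A.depth or A.key]
41. n20.live = "wz"  ["wz"]
42. n21.depth = false  [B₀.tag == false]
43. n21.key = false  [false]
44. n22.lim = true  [terminal]
45. n23.pre = true  [terminal]
46. n24.lim = false  [terminal]
47. n21.sig = 14  [14]
48. n25.tag = true  [true]
49. n25.live = "wzn"  [B₀.live ++ "n"]
50. n26.fin = false  [terminal]
51. n25.lim = false  [f.fin == true]
52. n20.lim = true  [true]
53. n19.sig = -5  [-5]
54. n27.lim = true  [terminal]
55. n0.fin = true  [A₁.sig > -6]
56. n0.tag = 4  [A₀.sig * -1 + 15]
57. n0.pre = 17  [A₀.sig * -1 + 28]

true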